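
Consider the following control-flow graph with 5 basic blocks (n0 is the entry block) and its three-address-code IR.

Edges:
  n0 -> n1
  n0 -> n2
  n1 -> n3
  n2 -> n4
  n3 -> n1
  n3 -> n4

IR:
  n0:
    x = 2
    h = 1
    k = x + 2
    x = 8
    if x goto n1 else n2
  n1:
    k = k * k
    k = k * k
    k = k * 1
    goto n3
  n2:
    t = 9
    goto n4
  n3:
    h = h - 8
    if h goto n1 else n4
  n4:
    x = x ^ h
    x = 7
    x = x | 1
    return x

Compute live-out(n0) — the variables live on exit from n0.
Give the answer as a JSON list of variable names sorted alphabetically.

Block summaries:
  n0: {h,k,x} / ∅
  n1: {k} / {k}
  n2: {t} / ∅
  n3: {h} / {h}
  n4: {x} / {h,x}

Live sets:
  live n0: ∅→{h,k,x}
  live n1: {h,k,x}→{h,k,x}
  live n2: {h,x}→{h,x}
  live n3: {h,k,x}→{h,k,x}
  live n4: {h,x}→∅

live-out(n0) = ["h", "k", "x"]

Answer: ["h", "k", "x"]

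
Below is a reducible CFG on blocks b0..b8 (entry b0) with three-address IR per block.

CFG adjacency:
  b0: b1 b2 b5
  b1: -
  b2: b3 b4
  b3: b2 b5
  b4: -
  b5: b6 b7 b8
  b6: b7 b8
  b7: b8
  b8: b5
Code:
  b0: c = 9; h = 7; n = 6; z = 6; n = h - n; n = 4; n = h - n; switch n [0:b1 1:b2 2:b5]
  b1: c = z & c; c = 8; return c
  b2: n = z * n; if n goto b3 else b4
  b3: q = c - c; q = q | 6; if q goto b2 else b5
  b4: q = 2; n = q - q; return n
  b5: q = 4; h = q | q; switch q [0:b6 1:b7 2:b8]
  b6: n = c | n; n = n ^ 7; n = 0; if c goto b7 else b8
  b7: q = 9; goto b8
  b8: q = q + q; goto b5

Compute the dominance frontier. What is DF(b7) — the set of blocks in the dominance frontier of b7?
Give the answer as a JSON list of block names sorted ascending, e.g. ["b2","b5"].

Answer: ["b8"]

Derivation:
idom tree: b1←b0 b2←b0 b3←b2 b4←b2 b5←b0 b6←b5 b7←b5 b8←b5
Join-block Dom:
  b2: preds {b0,b3}: {b0} ∩ {b0,b2,b3} = {b0}; idom=b0
  b5: preds {b0,b3,b8}: {b0} ∩ {b0,b2,b3} ∩ {b0,b5,b8} = {b0}; idom=b0
  b7: preds {b5,b6}: {b0,b5} ∩ {b0,b5,b6} = {b0,b5}; idom=b5
  b8: preds {b5,b6,b7}: {b0,b5} ∩ {b0,b5,b6} ∩ {b0,b5,b7} = {b0,b5}; idom=b5

DF derivation:
  b2←b0: walk · to b0
  b2←b3: walk b3→b2 to b0
  b5←b0: walk · to b0
  b5←b3: walk b3→b2 to b0
  b5←b8: walk b8→b5 to b0
  b7←b5: walk · to b5
  b7←b6: walk b6 to b5
  b8←b5: walk · to b5
  b8←b6: walk b6 to b5
  b8←b7: walk b7 to b5
  DF(b0)=∅
  DF(b1)=∅
  DF(b2)={b2,b5}
  DF(b3)={b2,b5}
  DF(b4)=∅
  DF(b5)={b5}
  DF(b6)={b7,b8}
  DF(b7)={b8}
  DF(b8)={b5}

DF(b7) = ["b8"]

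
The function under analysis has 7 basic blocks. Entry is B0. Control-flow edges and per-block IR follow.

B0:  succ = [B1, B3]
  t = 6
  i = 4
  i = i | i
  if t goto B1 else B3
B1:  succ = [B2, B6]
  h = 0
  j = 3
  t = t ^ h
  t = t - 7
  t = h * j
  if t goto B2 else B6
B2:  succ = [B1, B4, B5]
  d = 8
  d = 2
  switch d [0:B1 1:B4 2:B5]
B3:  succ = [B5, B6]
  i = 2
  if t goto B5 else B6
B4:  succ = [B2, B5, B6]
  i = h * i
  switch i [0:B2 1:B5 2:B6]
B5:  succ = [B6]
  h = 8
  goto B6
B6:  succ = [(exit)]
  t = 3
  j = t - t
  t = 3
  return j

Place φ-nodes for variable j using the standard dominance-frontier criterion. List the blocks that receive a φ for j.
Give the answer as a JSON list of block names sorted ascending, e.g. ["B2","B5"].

Answer: ["B1", "B5", "B6"]

Derivation:
idom tree: B1←B0 B2←B1 B3←B0 B4←B2 B5←B0 B6←B0
Dom at joins:
  B1: preds {B0,B2}: {B0} ∩ {B0,B1,B2} = {B0}; idom=B0
  B2: preds {B1,B4}: {B0,B1} ∩ {B0,B1,B2,B4} = {B0,B1}; idom=B1
  B5: preds {B2,B3,B4}: {B0,B1,B2} ∩ {B0,B3} ∩ {B0,B1,B2,B4} = {B0}; idom=B0
  B6: preds {B1,B3,B4,B5}: {B0,B1} ∩ {B0,B3} ∩ {B0,B1,B2,B4} ∩ {B0,B5} = {B0}; idom=B0

DF walk-up:
  B1←B0: walk · to B0
  B1←B2: walk B2→B1 to B0
  B2←B1: walk · to B1
  B2←B4: walk B4→B2 to B1
  B5←B2: walk B2→B1 to B0
  B5←B3: walk B3 to B0
  B5←B4: walk B4→B2→B1 to B0
  B6←B1: walk B1 to B0
  B6←B3: walk B3 to B0
  B6←B4: walk B4→B2→B1 to B0
  B6←B5: walk B5 to B0
  B0 → ∅
  B1 → {B1,B5,B6}
  B2 → {B1,B2,B5,B6}
  B3 → {B5,B6}
  B4 → {B2,B5,B6}
  B5 → {B6}
  B6 → ∅

φ for j: defs {B1,B6}
  DF⁺ = {B1,B5,B6}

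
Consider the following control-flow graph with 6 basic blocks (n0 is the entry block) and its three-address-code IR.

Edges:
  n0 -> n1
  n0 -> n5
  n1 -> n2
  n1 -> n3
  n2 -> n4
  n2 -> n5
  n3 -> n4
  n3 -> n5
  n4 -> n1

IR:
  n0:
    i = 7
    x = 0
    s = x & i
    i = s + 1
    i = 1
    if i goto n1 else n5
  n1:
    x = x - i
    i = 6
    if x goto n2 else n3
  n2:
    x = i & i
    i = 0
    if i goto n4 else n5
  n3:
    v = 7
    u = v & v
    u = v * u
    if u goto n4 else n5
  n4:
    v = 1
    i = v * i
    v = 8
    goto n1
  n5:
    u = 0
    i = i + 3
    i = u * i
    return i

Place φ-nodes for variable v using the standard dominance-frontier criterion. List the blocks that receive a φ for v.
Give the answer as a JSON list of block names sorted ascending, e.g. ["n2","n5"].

idom tree: n1←n0 n2←n1 n3←n1 n4←n1 n5←n0
Dom at joins:
  n1: preds {n0,n4}: {n0} ∩ {n0,n1,n4} = {n0}; idom=n0
  n4: preds {n2,n3}: {n0,n1,n2} ∩ {n0,n1,n3} = {n0,n1}; idom=n1
  n5: preds {n0,n2,n3}: {n0} ∩ {n0,n1,n2} ∩ {n0,n1,n3} = {n0}; idom=n0

DF derivation:
  n1←n0: walk · to n0
  n1←n4: walk n4→n1 to n0
  n4←n2: walk n2 to n1
  n4←n3: walk n3 to n1
  n5←n0: walk · to n0
  n5←n2: walk n2→n1 to n0
  n5←n3: walk n3→n1 to n0
  n0 → ∅
  n1 → {n1,n5}
  n2 → {n4,n5}
  n3 → {n4,n5}
  n4 → {n1}
  n5 → ∅

φ for v: defs {n3,n4}
  DF⁺ = {n1,n4,n5}

Answer: ["n1", "n4", "n5"]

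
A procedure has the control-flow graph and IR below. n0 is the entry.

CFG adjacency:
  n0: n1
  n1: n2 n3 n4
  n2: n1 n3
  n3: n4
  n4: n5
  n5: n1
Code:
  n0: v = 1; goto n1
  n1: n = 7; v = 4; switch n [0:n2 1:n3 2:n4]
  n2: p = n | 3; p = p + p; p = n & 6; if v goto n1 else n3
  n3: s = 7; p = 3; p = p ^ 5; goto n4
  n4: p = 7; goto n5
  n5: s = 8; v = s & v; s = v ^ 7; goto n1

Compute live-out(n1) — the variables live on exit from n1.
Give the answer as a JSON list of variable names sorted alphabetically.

Block summaries:
  n0: {v} / ∅
  n1: {n,v} / ∅
  n2: {p} / {n,v}
  n3: {p,s} / ∅
  n4: {p} / ∅
  n5: {s,v} / {v}

Live sets:
  live n0: ∅→∅
  live n1: ∅→{n,v}
  live n2: {n,v}→{v}
  live n3: {v}→{v}
  live n4: {v}→{v}
  live n5: {v}→∅

live-out(n1) = ["n", "v"]

Answer: ["n", "v"]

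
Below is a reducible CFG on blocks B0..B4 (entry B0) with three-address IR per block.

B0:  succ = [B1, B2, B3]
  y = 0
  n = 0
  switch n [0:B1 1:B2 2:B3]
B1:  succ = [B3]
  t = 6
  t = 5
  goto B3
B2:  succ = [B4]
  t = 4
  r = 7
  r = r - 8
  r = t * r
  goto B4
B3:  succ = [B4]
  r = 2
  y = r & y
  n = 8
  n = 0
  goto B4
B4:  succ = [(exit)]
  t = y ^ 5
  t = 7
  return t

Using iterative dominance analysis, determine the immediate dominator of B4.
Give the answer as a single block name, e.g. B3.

Answer: B0

Analysis:
idom tree: B1←B0 B2←B0 B3←B0 B4←B0
Dom at joins:
  B3: preds {B0,B1}: {B0} ∩ {B0,B1} = {B0}; idom=B0
  B4: preds {B2,B3}: {B0,B2} ∩ {B0,B3} = {B0}; idom=B0

idom(B4) = B0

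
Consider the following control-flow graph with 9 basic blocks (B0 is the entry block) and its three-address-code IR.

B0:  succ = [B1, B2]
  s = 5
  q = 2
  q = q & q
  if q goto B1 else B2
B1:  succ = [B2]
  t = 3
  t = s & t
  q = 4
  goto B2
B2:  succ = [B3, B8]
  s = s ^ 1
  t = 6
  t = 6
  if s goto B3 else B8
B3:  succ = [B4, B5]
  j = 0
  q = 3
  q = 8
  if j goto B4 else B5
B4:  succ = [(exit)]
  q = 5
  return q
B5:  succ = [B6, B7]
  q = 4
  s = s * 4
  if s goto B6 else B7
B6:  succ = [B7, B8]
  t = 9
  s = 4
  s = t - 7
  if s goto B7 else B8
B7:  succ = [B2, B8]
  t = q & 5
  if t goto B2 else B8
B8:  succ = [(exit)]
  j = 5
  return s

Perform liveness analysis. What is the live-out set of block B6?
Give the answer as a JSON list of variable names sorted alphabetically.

Answer: ["q", "s"]

Analysis:
def/use:
  B0 def {q,s} use ∅
  B1 def {q,t} use {s}
  B2 def {s,t} use {s}
  B3 def {j,q} use ∅
  B4 def {q} use ∅
  B5 def {q,s} use {s}
  B6 def {s,t} use ∅
  B7 def {t} use {q}
  B8 def {j} use {s}

Backward fixpoint:
  B0 li=∅ lo={s}
  B1 li={s} lo={s}
  B2 li={s} lo={s}
  B3 li={s} lo={s}
  B4 li=∅ lo=∅
  B5 li={s} lo={q,s}
  B6 li={q} lo={q,s}
  B7 li={q,s} lo={s}
  B8 li={s} lo=∅

live-out(B6) = ["q", "s"]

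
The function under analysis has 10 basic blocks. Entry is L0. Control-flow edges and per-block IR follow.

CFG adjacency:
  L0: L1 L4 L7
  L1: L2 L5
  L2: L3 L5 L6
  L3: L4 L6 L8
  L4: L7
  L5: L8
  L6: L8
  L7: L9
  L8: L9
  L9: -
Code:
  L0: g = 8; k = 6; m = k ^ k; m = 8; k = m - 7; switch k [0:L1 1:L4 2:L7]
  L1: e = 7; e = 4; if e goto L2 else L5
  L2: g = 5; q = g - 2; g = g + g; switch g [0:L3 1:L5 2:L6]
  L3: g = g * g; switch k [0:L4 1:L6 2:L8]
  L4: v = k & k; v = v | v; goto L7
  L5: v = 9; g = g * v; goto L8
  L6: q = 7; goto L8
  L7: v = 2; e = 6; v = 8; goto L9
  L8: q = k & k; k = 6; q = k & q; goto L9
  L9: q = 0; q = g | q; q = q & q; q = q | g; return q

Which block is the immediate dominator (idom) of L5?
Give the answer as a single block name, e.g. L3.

idom tree: L1←L0 L2←L1 L3←L2 L4←L0 L5←L1 L6←L2 L7←L0 L8←L1 L9←L0
Dom at joins:
  L4: preds {L0,L3}: {L0} ∩ {L0,L1,L2,L3} = {L0}; idom=L0
  L5: preds {L1,L2}: {L0,L1} ∩ {L0,L1,L2} = {L0,L1}; idom=L1
  L6: preds {L2,L3}: {L0,L1,L2} ∩ {L0,L1,L2,L3} = {L0,L1,L2}; idom=L2
  L7: preds {L0,L4}: {L0} ∩ {L0,L4} = {L0}; idom=L0
  L8: preds {L3,L5,L6}: {L0,L1,L2,L3} ∩ {L0,L1,L5} ∩ {L0,L1,L2,L6} = {L0,L1}; idom=L1
  L9: preds {L7,L8}: {L0,L7} ∩ {L0,L1,L8} = {L0}; idom=L0

idom(L5) = L1

Answer: L1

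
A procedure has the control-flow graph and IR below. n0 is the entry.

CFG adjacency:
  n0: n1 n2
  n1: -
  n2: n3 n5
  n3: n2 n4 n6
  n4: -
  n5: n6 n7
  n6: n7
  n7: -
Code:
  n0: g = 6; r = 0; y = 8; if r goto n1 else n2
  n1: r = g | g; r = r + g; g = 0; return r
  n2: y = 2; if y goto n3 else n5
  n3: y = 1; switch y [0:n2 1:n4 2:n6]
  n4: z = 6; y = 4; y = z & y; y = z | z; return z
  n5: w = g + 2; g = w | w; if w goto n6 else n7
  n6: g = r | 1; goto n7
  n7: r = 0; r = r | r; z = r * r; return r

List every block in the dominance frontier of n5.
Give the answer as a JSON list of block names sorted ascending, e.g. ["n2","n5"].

idom tree: n1←n0 n2←n0 n3←n2 n4←n3 n5←n2 n6←n2 n7←n2
Dom at joins:
  n2: preds {n0,n3}: {n0} ∩ {n0,n2,n3} = {n0}; idom=n0
  n6: preds {n3,n5}: {n0,n2,n3} ∩ {n0,n2,n5} = {n0,n2}; idom=n2
  n7: preds {n5,n6}: {n0,n2,n5} ∩ {n0,n2,n6} = {n0,n2}; idom=n2

DF walk-up:
  join n2 pred n0: · stop@n0
  join n2 pred n3: n3→n2 stop@n0
  join n6 pred n3: n3 stop@n2
  join n6 pred n5: n5 stop@n2
  join n7 pred n5: n5 stop@n2
  join n7 pred n6: n6 stop@n2
  n0 → ∅
  n1 → ∅
  n2 → {n2}
  n3 → {n2,n6}
  n4 → ∅
  n5 → {n6,n7}
  n6 → {n7}
  n7 → ∅

DF(n5) = ["n6", "n7"]

Answer: ["n6", "n7"]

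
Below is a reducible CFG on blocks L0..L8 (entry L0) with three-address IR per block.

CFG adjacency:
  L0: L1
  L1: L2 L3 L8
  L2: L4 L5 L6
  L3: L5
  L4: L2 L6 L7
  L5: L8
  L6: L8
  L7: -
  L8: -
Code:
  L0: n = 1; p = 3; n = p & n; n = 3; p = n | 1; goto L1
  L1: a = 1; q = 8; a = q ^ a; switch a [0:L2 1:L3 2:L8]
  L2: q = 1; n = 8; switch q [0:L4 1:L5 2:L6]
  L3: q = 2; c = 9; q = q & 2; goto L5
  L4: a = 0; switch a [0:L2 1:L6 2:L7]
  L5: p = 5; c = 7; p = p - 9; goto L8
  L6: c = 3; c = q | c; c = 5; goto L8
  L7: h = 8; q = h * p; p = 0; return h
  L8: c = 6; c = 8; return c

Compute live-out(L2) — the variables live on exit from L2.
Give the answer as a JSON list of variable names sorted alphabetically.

Block summaries:
  L0: def={n,p} ue=∅
  L1: def={a,q} ue=∅
  L2: def={n,q} ue=∅
  L3: def={c,q} ue=∅
  L4: def={a} ue=∅
  L5: def={c,p} ue=∅
  L6: def={c} ue={q}
  L7: def={h,p,q} ue={p}
  L8: def={c} ue=∅

Liveness:
  live L0: ∅→{p}
  live L1: {p}→{p}
  live L2: {p}→{p,q}
  live L3: ∅→∅
  live L4: {p,q}→{p,q}
  live L5: ∅→∅
  live L6: {q}→∅
  live L7: {p}→∅
  live L8: ∅→∅

live-out(L2) = ["p", "q"]

Answer: ["p", "q"]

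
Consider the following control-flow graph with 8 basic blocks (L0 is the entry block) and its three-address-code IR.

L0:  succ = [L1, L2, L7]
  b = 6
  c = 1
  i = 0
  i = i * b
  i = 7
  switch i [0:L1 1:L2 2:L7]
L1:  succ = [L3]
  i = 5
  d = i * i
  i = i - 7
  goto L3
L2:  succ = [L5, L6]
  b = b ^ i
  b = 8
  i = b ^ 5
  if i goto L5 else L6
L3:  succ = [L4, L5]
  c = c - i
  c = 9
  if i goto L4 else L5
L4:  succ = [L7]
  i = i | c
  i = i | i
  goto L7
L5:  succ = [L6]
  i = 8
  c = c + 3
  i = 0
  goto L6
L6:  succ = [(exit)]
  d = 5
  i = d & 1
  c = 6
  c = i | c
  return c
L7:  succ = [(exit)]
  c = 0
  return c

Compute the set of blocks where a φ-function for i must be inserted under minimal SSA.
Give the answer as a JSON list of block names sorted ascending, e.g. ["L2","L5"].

Answer: ["L5", "L6", "L7"]

Working:
idom tree: L1←L0 L2←L0 L3←L1 L4←L3 L5←L0 L6←L0 L7←L0
Dom∩ at merges:
  L5: preds {L2,L3}: {L0,L2} ∩ {L0,L1,L3} = {L0}; idom=L0
  L6: preds {L2,L5}: {L0,L2} ∩ {L0,L5} = {L0}; idom=L0
  L7: preds {L0,L4}: {L0} ∩ {L0,L1,L3,L4} = {L0}; idom=L0

DF derivation:
  join L5 pred L2: L2 stop@L0
  join L5 pred L3: L3→L1 stop@L0
  join L6 pred L2: L2 stop@L0
  join L6 pred L5: L5 stop@L0
  join L7 pred L0: · stop@L0
  join L7 pred L4: L4→L3→L1 stop@L0
  L0: DF=∅
  L1: DF={L5,L7}
  L2: DF={L5,L6}
  L3: DF={L5,L7}
  L4: DF={L7}
  L5: DF={L6}
  L6: DF=∅
  L7: DF=∅

φ for i: defs {L0,L1,L2,L4,L5,L6}
  DF⁺ = {L5,L6,L7}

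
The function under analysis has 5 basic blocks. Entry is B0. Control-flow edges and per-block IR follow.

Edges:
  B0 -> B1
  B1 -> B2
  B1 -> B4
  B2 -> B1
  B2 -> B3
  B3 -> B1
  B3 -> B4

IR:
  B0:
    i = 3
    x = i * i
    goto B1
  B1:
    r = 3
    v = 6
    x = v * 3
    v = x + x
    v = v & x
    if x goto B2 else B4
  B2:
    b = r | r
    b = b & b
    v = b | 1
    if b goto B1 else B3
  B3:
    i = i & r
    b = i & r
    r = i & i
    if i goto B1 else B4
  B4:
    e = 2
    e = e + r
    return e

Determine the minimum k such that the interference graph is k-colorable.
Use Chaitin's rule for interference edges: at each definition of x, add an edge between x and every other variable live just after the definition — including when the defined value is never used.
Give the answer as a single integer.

Answer: 4

Derivation:
def/use:
  B0: def={i,x} ue=∅
  B1: def={r,v,x} ue=∅
  B2: def={b,v} ue={r}
  B3: def={b,i,r} ue={i,r}
  B4: def={e} ue={r}

Live sets:
  live B0: ∅→{i}
  live B1: {i}→{i,r}
  live B2: {i,r}→{i,r}
  live B3: {i,r}→{i,r}
  live B4: {r}→∅

Conflict graph:
  b: {i,r,v}
  e: {r}
  i: {b,r,v,x}
  r: {b,e,i,v,x}
  v: {b,i,r,x}
  x: {i,r,v}

Colouring:
  {b,i,r,v} pairwise interfere (4-clique) ⇒ χ ≥ 4
  4-colouring: R0={r}  R1={e,i}  R2={v}  R3={b,x}
  χ = 4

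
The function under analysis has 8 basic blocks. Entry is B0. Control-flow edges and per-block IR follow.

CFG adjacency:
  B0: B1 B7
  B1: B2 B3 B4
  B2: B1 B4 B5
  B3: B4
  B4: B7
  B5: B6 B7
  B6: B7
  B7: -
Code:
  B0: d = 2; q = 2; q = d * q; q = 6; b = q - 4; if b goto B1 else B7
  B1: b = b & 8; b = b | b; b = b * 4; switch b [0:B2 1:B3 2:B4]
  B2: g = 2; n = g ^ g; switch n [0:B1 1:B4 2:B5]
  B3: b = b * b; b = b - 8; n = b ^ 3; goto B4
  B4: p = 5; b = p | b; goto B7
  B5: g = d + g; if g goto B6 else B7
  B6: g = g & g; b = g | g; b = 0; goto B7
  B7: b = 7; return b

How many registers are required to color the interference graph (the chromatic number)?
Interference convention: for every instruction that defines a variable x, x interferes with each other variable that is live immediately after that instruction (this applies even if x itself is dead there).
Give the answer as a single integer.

Answer: 4

Analysis:
Block summaries:
  B0 def {b,d,q} use ∅
  B1 def {b} use {b}
  B2 def {g,n} use ∅
  B3 def {b,n} use {b}
  B4 def {b,p} use {b}
  B5 def {g} use {d,g}
  B6 def {b,g} use {g}
  B7 def {b} use ∅

Backward fixpoint:
  live B0: ∅→{b,d}
  live B1: {b,d}→{b,d}
  live B2: {b,d}→{b,d,g}
  live B3: {b}→{b}
  live B4: {b}→∅
  live B5: {d,g}→{g}
  live B6: {g}→∅
  live B7: ∅→∅

Conflict graph:
  b: {d,g,n,p}
  d: {b,g,n,q}
  g: {b,d,n}
  n: {b,d,g}
  p: {b}
  q: {d}

Registers:
  clique {b,d,g,n} ⇒ need ≥ 4
  4-colouring: r0={b,q}  r1={d,p}  r2={g}  r3={n}
  χ = 4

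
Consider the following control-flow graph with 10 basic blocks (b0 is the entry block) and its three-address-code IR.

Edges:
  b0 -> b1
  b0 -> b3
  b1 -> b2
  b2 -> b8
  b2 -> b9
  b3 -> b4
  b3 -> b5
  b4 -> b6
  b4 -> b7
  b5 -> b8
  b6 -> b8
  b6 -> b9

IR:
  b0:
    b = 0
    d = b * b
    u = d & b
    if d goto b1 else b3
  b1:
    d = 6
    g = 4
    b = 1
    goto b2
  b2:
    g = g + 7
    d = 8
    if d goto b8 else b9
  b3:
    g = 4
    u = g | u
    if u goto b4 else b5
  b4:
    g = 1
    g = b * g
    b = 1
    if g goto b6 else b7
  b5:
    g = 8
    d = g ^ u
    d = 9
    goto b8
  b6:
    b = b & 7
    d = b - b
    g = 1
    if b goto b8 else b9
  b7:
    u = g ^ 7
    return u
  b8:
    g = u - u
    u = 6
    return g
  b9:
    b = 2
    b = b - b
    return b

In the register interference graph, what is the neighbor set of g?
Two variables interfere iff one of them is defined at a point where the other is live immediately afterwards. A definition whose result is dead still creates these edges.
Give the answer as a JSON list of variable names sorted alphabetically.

Per-block:
  b0: {b,d,u} / ∅
  b1: {b,d,g} / ∅
  b2: {d,g} / {g}
  b3: {g,u} / {u}
  b4: {b,g} / {b}
  b5: {d,g} / {u}
  b6: {b,d,g} / {b}
  b7: {u} / {g}
  b8: {g,u} / {u}
  b9: {b} / ∅

Live sets:
  b0: in=∅ out={b,u}
  b1: in={u} out={g,u}
  b2: in={g,u} out={u}
  b3: in={b,u} out={b,u}
  b4: in={b,u} out={b,g,u}
  b5: in={u} out={u}
  b6: in={b,u} out={u}
  b7: in={g} out=∅
  b8: in={u} out=∅
  b9: in=∅ out=∅

Interfere edges:
  b — {d,g,u}
  d — {b,u}
  g — {b,u}
  u — {b,d,g}

N(g) = ["b", "u"]

Answer: ["b", "u"]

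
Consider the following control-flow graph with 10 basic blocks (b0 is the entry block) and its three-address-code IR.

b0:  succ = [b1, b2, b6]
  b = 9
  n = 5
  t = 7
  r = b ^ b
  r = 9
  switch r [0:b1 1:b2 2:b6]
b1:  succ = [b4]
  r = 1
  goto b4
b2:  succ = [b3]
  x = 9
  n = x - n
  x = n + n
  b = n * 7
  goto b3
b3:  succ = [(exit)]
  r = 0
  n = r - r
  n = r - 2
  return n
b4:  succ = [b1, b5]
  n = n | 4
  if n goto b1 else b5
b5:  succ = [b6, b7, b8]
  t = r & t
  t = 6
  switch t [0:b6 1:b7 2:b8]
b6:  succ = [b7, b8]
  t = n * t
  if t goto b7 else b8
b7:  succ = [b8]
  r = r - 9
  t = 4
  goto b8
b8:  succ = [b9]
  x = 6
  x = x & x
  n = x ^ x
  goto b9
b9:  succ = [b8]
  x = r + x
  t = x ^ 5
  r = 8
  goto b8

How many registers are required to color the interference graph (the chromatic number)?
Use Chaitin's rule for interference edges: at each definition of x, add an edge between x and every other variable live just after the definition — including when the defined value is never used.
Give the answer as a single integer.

Block summaries:
  b0: def={b,n,r,t} ue=∅
  b1: def={r} ue=∅
  b2: def={b,n,x} ue={n}
  b3: def={n,r} ue=∅
  b4: def={n} ue={n}
  b5: def={t} ue={r,t}
  b6: def={t} ue={n,t}
  b7: def={r,t} ue={r}
  b8: def={n,x} ue=∅
  b9: def={r,t,x} ue={r,x}

Backward fixpoint:
  b0: in=∅ out={n,r,t}
  b1: in={n,t} out={n,r,t}
  b2: in={n} out=∅
  b3: in=∅ out=∅
  b4: in={n,r,t} out={n,r,t}
  b5: in={n,r,t} out={n,r,t}
  b6: in={n,r,t} out={r}
  b7: in={r} out={r}
  b8: in={r} out={r,x}
  b9: in={r,x} out={r}

Interference:
  b — {n,t}
  n — {b,r,t,x}
  r — {n,t,x}
  t — {b,n,r}
  x — {n,r}

Registers:
  lower bound: {b,n,t} mutually conflict ⇒ χ ≥ 3
  assign b→c1 n→c0 r→c1 t→c2 x→c2 — no edge inside a register ⇒ χ ≤ 3
  χ = 3

Answer: 3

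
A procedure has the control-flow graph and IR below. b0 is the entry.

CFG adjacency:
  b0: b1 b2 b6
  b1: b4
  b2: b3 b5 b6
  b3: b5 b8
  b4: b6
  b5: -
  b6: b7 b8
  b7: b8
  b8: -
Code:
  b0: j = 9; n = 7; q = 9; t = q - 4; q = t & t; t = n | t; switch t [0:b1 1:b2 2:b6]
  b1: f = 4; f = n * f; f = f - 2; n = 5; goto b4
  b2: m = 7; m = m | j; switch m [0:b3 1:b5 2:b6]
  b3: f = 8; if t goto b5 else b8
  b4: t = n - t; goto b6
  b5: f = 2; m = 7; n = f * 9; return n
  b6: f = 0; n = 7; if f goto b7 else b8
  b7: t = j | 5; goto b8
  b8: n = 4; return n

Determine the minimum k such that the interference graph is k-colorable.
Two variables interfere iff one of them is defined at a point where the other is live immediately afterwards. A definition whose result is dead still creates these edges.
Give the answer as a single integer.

Per-block:
  b0 def {j,n,q,t} use ∅
  b1 def {f,n} use {n}
  b2 def {m} use {j}
  b3 def {f} use {t}
  b4 def {t} use {n,t}
  b5 def {f,m,n} use ∅
  b6 def {f,n} use ∅
  b7 def {t} use {j}
  b8 def {n} use ∅

Backward fixpoint:
  b0 li=∅ lo={j,n,t}
  b1 li={j,n,t} lo={j,n,t}
  b2 li={j,t} lo={j,t}
  b3 li={t} lo=∅
  b4 li={j,n,t} lo={j}
  b5 li=∅ lo=∅
  b6 li={j} lo={j}
  b7 li={j} lo=∅
  b8 li=∅ lo=∅

Interference:
  f — {j,m,n,t}
  j — {f,m,n,q,t}
  m — {f,j,t}
  n — {f,j,q,t}
  q — {j,n,t}
  t — {f,j,m,n,q}

Colouring:
  {f,j,m,t} pairwise interfere (4-clique) ⇒ χ ≥ 4
  4-colouring: r0={j}  r1={t}  r2={f,q}  r3={m,n}
  χ = 4

Answer: 4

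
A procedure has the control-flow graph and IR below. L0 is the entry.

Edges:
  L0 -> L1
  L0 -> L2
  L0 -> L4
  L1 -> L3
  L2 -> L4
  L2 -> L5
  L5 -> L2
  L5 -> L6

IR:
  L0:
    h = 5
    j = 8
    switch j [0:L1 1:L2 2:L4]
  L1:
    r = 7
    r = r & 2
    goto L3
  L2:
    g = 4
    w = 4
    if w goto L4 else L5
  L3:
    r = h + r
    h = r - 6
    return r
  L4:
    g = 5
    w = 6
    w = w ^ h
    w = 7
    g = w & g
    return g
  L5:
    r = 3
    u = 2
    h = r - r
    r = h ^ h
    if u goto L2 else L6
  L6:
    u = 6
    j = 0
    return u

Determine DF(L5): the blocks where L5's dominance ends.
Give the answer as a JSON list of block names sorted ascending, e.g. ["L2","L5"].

idom tree: L1←L0 L2←L0 L3←L1 L4←L0 L5←L2 L6←L5
Dom∩ at merges:
  L2: preds {L0,L5}: {L0} ∩ {L0,L2,L5} = {L0}; idom=L0
  L4: preds {L0,L2}: {L0} ∩ {L0,L2} = {L0}; idom=L0

DF derivation:
  join L2 pred L0: · stop@L0
  join L2 pred L5: L5→L2 stop@L0
  join L4 pred L0: · stop@L0
  join L4 pred L2: L2 stop@L0
  L0: DF=∅
  L1: DF=∅
  L2: DF={L2,L4}
  L3: DF=∅
  L4: DF=∅
  L5: DF={L2}
  L6: DF=∅

DF(L5) = ["L2"]

Answer: ["L2"]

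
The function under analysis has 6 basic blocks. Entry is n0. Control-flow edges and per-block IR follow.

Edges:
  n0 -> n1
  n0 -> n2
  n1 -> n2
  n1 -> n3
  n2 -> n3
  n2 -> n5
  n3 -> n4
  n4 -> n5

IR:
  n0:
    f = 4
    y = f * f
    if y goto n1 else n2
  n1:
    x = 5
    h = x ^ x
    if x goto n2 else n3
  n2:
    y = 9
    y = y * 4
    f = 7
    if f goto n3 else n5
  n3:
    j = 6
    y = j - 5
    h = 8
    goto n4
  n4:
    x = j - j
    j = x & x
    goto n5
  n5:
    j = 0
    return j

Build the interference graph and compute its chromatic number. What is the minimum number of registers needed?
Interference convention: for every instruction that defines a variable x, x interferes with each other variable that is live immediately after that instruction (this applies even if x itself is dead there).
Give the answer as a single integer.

Block summaries:
  n0: def={f,y} ue=∅
  n1: def={h,x} ue=∅
  n2: def={f,y} ue=∅
  n3: def={h,j,y} ue=∅
  n4: def={j,x} ue={j}
  n5: def={j} ue=∅

Live sets:
  n0 li=∅ lo=∅
  n1 li=∅ lo=∅
  n2 li=∅ lo=∅
  n3 li=∅ lo={j}
  n4 li={j} lo=∅
  n5 li=∅ lo=∅

Conflict graph:
  f↔∅
  h↔{j,x}
  j↔{h,y}
  x↔{h}
  y↔{j}

Registers:
  lower bound: {h,j} mutually conflict ⇒ χ ≥ 2
  2-colouring: R0={f,h,y}  R1={j,x}
  χ = 2

Answer: 2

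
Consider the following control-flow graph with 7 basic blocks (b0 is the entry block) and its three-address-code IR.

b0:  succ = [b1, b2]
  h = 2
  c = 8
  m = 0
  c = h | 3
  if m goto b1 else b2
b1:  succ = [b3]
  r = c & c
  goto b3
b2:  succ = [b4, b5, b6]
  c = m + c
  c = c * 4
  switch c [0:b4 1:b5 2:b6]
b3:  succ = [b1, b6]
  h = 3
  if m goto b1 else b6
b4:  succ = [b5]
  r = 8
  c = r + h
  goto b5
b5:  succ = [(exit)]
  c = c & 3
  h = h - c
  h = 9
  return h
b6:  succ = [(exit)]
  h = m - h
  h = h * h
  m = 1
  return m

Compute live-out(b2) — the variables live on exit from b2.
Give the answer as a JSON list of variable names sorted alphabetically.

Answer: ["c", "h", "m"]

Derivation:
def/use:
  b0: def={c,h,m} ue=∅
  b1: def={r} ue={c}
  b2: def={c} ue={c,m}
  b3: def={h} ue={m}
  b4: def={c,r} ue={h}
  b5: def={c,h} ue={c,h}
  b6: def={h,m} ue={h,m}

Liveness:
  live b0: ∅→{c,h,m}
  live b1: {c,m}→{c,m}
  live b2: {c,h,m}→{c,h,m}
  live b3: {c,m}→{c,h,m}
  live b4: {h}→{c,h}
  live b5: {c,h}→∅
  live b6: {h,m}→∅

live-out(b2) = ["c", "h", "m"]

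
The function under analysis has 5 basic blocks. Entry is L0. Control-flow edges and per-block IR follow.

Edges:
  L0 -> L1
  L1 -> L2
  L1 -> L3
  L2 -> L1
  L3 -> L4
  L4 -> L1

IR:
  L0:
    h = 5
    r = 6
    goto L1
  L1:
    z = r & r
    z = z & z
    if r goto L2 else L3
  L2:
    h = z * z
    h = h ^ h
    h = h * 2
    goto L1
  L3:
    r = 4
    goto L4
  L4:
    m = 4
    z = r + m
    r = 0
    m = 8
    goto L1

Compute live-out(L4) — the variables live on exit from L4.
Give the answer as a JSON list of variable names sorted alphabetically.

def/use:
  L0 def {h,r} use ∅
  L1 def {z} use {r}
  L2 def {h} use {z}
  L3 def {r} use ∅
  L4 def {m,r,z} use {r}

Liveness:
  live L0: ∅→{r}
  live L1: {r}→{r,z}
  live L2: {r,z}→{r}
  live L3: ∅→{r}
  live L4: {r}→{r}

live-out(L4) = ["r"]

Answer: ["r"]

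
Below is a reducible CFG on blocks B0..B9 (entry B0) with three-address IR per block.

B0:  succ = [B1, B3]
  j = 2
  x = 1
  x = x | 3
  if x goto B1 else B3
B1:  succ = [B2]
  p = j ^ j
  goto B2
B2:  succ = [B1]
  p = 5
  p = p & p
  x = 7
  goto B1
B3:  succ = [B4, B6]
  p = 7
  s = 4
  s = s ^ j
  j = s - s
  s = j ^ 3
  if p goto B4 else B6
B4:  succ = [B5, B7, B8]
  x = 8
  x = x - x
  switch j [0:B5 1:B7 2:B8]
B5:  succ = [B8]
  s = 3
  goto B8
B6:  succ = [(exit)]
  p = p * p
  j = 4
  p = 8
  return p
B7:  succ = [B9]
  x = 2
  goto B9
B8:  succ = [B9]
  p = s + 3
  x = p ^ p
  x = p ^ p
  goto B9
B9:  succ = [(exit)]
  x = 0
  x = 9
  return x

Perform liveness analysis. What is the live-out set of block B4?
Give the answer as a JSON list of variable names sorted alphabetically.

Answer: ["s"]

Derivation:
Per-block:
  B0 def {j,x} use ∅
  B1 def {p} use {j}
  B2 def {p,x} use ∅
  B3 def {j,p,s} use {j}
  B4 def {x} use {j}
  B5 def {s} use ∅
  B6 def {j,p} use {p}
  B7 def {x} use ∅
  B8 def {p,x} use {s}
  B9 def {x} use ∅

Liveness:
  B0 li=∅ lo={j}
  B1 li={j} lo={j}
  B2 li={j} lo={j}
  B3 li={j} lo={j,p,s}
  B4 li={j,s} lo={s}
  B5 li=∅ lo={s}
  B6 li={p} lo=∅
  B7 li=∅ lo=∅
  B8 li={s} lo=∅
  B9 li=∅ lo=∅

live-out(B4) = ["s"]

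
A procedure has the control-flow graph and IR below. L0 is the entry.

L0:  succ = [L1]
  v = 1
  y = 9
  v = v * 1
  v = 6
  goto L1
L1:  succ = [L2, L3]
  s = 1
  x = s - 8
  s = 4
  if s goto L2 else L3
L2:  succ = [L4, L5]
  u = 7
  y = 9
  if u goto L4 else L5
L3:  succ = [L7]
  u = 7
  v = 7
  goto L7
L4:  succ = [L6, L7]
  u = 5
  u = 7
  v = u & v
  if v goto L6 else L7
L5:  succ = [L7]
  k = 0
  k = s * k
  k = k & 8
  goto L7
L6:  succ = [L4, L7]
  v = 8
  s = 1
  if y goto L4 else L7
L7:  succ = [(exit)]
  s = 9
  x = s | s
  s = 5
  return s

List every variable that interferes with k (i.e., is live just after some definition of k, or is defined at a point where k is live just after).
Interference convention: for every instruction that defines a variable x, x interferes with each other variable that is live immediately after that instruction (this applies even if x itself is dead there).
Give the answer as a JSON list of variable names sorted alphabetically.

Answer: ["s"]

Derivation:
Per-block:
  L0 def {v,y} use ∅
  L1 def {s,x} use ∅
  L2 def {u,y} use ∅
  L3 def {u,v} use ∅
  L4 def {u,v} use {v}
  L5 def {k} use {s}
  L6 def {s,v} use {y}
  L7 def {s,x} use ∅

Live sets:
  live L0: ∅→{v}
  live L1: {v}→{s,v}
  live L2: {s,v}→{s,v,y}
  live L3: ∅→∅
  live L4: {v,y}→{y}
  live L5: {s}→∅
  live L6: {y}→{v,y}
  live L7: ∅→∅

Interfere edges:
  k: {s}
  s: {k,u,v,y}
  u: {s,v,y}
  v: {s,u,x,y}
  x: {v}
  y: {s,u,v}

N(k) = ["s"]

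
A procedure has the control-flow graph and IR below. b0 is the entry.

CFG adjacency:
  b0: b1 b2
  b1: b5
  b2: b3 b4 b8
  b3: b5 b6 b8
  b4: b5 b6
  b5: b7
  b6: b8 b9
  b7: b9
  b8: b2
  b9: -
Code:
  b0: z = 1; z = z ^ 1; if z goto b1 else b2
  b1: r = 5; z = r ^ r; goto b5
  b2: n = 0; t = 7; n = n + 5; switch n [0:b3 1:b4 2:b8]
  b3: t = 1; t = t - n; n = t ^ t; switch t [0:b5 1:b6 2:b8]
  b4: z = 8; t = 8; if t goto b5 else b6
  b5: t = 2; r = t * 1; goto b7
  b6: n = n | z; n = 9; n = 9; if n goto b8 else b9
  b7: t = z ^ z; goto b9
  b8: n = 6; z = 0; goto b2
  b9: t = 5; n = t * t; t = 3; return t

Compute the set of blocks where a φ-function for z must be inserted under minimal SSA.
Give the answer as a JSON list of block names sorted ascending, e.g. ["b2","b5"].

Answer: ["b2", "b5", "b6", "b8", "b9"]

Working:
idom tree: b1←b0 b2←b0 b3←b2 b4←b2 b5←b0 b6←b2 b7←b5 b8←b2 b9←b0
Dom∩ at merges:
  b2: preds {b0,b8}: {b0} ∩ {b0,b2,b8} = {b0}; idom=b0
  b5: preds {b1,b3,b4}: {b0,b1} ∩ {b0,b2,b3} ∩ {b0,b2,b4} = {b0}; idom=b0
  b6: preds {b3,b4}: {b0,b2,b3} ∩ {b0,b2,b4} = {b0,b2}; idom=b2
  b8: preds {b2,b3,b6}: {b0,b2} ∩ {b0,b2,b3} ∩ {b0,b2,b6} = {b0,b2}; idom=b2
  b9: preds {b6,b7}: {b0,b2,b6} ∩ {b0,b5,b7} = {b0}; idom=b0

Frontier:
  join b2 pred b0: · stop@b0
  join b2 pred b8: b8→b2 stop@b0
  join b5 pred b1: b1 stop@b0
  join b5 pred b3: b3→b2 stop@b0
  join b5 pred b4: b4→b2 stop@b0
  join b6 pred b3: b3 stop@b2
  join b6 pred b4: b4 stop@b2
  join b8 pred b2: · stop@b2
  join b8 pred b3: b3 stop@b2
  join b8 pred b6: b6 stop@b2
  join b9 pred b6: b6→b2 stop@b0
  join b9 pred b7: b7→b5 stop@b0
  DF(b0)=∅
  DF(b1)={b5}
  DF(b2)={b2,b5,b9}
  DF(b3)={b5,b6,b8}
  DF(b4)={b5,b6}
  DF(b5)={b9}
  DF(b6)={b8,b9}
  DF(b7)={b9}
  DF(b8)={b2}
  DF(b9)=∅

φ for z: defs {b0,b1,b4,b8}
  DF⁺ = {b2,b5,b6,b8,b9}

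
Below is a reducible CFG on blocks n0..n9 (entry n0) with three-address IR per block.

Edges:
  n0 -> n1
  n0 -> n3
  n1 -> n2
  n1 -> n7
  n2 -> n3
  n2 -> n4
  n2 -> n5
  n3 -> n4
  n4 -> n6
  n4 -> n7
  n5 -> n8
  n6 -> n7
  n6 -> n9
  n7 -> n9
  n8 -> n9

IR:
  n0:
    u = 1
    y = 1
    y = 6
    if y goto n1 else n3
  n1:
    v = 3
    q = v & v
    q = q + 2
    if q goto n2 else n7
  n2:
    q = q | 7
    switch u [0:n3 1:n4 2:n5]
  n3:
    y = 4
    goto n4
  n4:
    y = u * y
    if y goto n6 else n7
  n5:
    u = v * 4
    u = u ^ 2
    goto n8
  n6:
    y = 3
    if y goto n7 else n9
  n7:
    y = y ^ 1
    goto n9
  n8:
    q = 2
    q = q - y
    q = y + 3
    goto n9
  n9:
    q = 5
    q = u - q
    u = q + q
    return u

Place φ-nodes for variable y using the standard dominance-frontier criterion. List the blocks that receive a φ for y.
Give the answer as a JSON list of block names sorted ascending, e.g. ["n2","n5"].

Answer: ["n4", "n7", "n9"]

Derivation:
idom tree: n1←n0 n2←n1 n3←n0 n4←n0 n5←n2 n6←n4 n7←n0 n8←n5 n9←n0
Dom∩ at merges:
  n3: preds {n0,n2}: {n0} ∩ {n0,n1,n2} = {n0}; idom=n0
  n4: preds {n2,n3}: {n0,n1,n2} ∩ {n0,n3} = {n0}; idom=n0
  n7: preds {n1,n4,n6}: {n0,n1} ∩ {n0,n4} ∩ {n0,n4,n6} = {n0}; idom=n0
  n9: preds {n6,n7,n8}: {n0,n4,n6} ∩ {n0,n7} ∩ {n0,n1,n2,n5,n8} = {n0}; idom=n0

DF derivation:
  n3←n0: walk · to n0
  n3←n2: walk n2→n1 to n0
  n4←n2: walk n2→n1 to n0
  n4←n3: walk n3 to n0
  n7←n1: walk n1 to n0
  n7←n4: walk n4 to n0
  n7←n6: walk n6→n4 to n0
  n9←n6: walk n6→n4 to n0
  n9←n7: walk n7 to n0
  n9←n8: walk n8→n5→n2→n1 to n0
  DF(n0)=∅
  DF(n1)={n3,n4,n7,n9}
  DF(n2)={n3,n4,n9}
  DF(n3)={n4}
  DF(n4)={n7,n9}
  DF(n5)={n9}
  DF(n6)={n7,n9}
  DF(n7)={n9}
  DF(n8)={n9}
  DF(n9)=∅

φ for y: defs {n0,n3,n4,n6,n7}
  DF⁺ = {n4,n7,n9}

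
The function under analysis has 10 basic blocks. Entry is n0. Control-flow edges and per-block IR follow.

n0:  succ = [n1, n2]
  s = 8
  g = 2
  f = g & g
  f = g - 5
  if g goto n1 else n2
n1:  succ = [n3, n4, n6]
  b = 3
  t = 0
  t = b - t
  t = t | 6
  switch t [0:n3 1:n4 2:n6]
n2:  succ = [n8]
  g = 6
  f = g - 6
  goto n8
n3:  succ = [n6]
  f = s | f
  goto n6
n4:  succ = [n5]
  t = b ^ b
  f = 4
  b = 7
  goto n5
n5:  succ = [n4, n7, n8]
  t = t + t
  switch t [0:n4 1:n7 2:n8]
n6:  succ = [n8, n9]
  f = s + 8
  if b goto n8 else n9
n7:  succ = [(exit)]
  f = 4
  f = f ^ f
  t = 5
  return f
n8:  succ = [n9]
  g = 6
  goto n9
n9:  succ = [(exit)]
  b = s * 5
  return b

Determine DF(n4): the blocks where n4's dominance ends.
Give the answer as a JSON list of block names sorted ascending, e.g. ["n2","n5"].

Answer: ["n4", "n8"]

Analysis:
idom tree: n1←n0 n2←n0 n3←n1 n4←n1 n5←n4 n6←n1 n7←n5 n8←n0 n9←n0
Dom at joins:
  n4: preds {n1,n5}: {n0,n1} ∩ {n0,n1,n4,n5} = {n0,n1}; idom=n1
  n6: preds {n1,n3}: {n0,n1} ∩ {n0,n1,n3} = {n0,n1}; idom=n1
  n8: preds {n2,n5,n6}: {n0,n2} ∩ {n0,n1,n4,n5} ∩ {n0,n1,n6} = {n0}; idom=n0
  n9: preds {n6,n8}: {n0,n1,n6} ∩ {n0,n8} = {n0}; idom=n0

DF walk-up:
  n4←n1: walk · to n1
  n4←n5: walk n5→n4 to n1
  n6←n1: walk · to n1
  n6←n3: walk n3 to n1
  n8←n2: walk n2 to n0
  n8←n5: walk n5→n4→n1 to n0
  n8←n6: walk n6→n1 to n0
  n9←n6: walk n6→n1 to n0
  n9←n8: walk n8 to n0
  DF(n0)=∅
  DF(n1)={n8,n9}
  DF(n2)={n8}
  DF(n3)={n6}
  DF(n4)={n4,n8}
  DF(n5)={n4,n8}
  DF(n6)={n8,n9}
  DF(n7)=∅
  DF(n8)={n9}
  DF(n9)=∅

DF(n4) = ["n4", "n8"]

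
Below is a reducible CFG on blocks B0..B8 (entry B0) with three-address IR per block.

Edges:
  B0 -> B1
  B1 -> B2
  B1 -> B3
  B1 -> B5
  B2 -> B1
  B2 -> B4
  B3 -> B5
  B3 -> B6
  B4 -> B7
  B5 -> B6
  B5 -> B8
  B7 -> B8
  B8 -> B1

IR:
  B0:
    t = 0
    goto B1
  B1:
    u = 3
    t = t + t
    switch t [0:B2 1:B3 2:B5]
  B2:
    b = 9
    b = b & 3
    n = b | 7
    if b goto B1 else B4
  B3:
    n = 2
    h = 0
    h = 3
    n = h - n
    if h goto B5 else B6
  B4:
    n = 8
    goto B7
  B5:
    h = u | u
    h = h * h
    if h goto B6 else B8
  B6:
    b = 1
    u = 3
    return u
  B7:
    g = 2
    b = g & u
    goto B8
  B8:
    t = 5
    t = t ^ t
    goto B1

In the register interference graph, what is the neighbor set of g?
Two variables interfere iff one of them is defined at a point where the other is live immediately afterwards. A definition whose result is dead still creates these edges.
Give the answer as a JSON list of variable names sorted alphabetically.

Answer: ["u"]

Analysis:
Block summaries:
  B0 def {t} use ∅
  B1 def {t,u} use {t}
  B2 def {b,n} use ∅
  B3 def {h,n} use ∅
  B4 def {n} use ∅
  B5 def {h} use {u}
  B6 def {b,u} use ∅
  B7 def {b,g} use {u}
  B8 def {t} use ∅

Backward fixpoint:
  B0 li=∅ lo={t}
  B1 li={t} lo={t,u}
  B2 li={t,u} lo={t,u}
  B3 li={u} lo={u}
  B4 li={u} lo={u}
  B5 li={u} lo=∅
  B6 li=∅ lo=∅
  B7 li={u} lo=∅
  B8 li=∅ lo={t}

Interference:
  b — {n,t,u}
  g — {u}
  h — {n,u}
  n — {b,h,t,u}
  t — {b,n,u}
  u — {b,g,h,n,t}

N(g) = ["u"]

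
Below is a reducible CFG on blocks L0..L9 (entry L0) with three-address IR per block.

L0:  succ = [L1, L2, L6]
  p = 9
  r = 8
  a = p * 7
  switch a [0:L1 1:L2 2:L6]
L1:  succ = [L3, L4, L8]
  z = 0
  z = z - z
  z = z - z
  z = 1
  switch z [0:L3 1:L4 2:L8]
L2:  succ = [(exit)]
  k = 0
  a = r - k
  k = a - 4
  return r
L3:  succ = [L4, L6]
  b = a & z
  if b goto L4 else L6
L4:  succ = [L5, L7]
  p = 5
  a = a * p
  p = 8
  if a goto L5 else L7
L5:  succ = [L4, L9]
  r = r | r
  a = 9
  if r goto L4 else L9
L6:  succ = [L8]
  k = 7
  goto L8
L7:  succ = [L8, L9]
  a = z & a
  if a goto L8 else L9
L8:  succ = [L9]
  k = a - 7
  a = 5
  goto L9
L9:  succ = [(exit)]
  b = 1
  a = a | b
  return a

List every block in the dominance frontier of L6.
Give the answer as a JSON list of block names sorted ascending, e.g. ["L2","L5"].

idom tree: L1←L0 L2←L0 L3←L1 L4←L1 L5←L4 L6←L0 L7←L4 L8←L0 L9←L0
Dom at joins:
  L4: preds {L1,L3,L5}: {L0,L1} ∩ {L0,L1,L3} ∩ {L0,L1,L4,L5} = {L0,L1}; idom=L1
  L6: preds {L0,L3}: {L0} ∩ {L0,L1,L3} = {L0}; idom=L0
  L8: preds {L1,L6,L7}: {L0,L1} ∩ {L0,L6} ∩ {L0,L1,L4,L7} = {L0}; idom=L0
  L9: preds {L5,L7,L8}: {L0,L1,L4,L5} ∩ {L0,L1,L4,L7} ∩ {L0,L8} = {L0}; idom=L0

Frontier:
  join L4 pred L1: · stop@L1
  join L4 pred L3: L3 stop@L1
  join L4 pred L5: L5→L4 stop@L1
  join L6 pred L0: · stop@L0
  join L6 pred L3: L3→L1 stop@L0
  join L8 pred L1: L1 stop@L0
  join L8 pred L6: L6 stop@L0
  join L8 pred L7: L7→L4→L1 stop@L0
  join L9 pred L5: L5→L4→L1 stop@L0
  join L9 pred L7: L7→L4→L1 stop@L0
  join L9 pred L8: L8 stop@L0
  DF(L0)=∅
  DF(L1)={L6,L8,L9}
  DF(L2)=∅
  DF(L3)={L4,L6}
  DF(L4)={L4,L8,L9}
  DF(L5)={L4,L9}
  DF(L6)={L8}
  DF(L7)={L8,L9}
  DF(L8)={L9}
  DF(L9)=∅

DF(L6) = ["L8"]

Answer: ["L8"]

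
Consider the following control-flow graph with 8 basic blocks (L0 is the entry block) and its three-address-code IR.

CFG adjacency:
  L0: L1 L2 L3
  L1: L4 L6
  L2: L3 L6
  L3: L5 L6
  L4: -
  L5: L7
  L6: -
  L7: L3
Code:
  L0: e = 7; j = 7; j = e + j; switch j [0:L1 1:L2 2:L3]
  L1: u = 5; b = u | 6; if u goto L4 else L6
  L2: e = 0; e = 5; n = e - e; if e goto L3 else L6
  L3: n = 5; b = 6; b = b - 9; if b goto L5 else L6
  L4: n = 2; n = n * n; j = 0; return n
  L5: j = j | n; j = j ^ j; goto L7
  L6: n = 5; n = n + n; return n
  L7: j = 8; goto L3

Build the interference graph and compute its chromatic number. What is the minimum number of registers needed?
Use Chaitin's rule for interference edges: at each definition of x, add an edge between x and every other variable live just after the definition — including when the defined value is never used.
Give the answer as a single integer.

Block summaries:
  L0 def {e,j} use ∅
  L1 def {b,u} use ∅
  L2 def {e,n} use ∅
  L3 def {b,n} use ∅
  L4 def {j,n} use ∅
  L5 def {j} use {j,n}
  L6 def {n} use ∅
  L7 def {j} use ∅

Liveness:
  L0: in=∅ out={j}
  L1: in=∅ out=∅
  L2: in={j} out={j}
  L3: in={j} out={j,n}
  L4: in=∅ out=∅
  L5: in={j,n} out=∅
  L6: in=∅ out=∅
  L7: in=∅ out={j}

Interference:
  b: {j,n,u}
  e: {j,n}
  j: {b,e,n}
  n: {b,e,j}
  u: {b}

Colouring:
  lower bound: {b,j,n} mutually conflict ⇒ χ ≥ 3
  assign b→r0 e→r0 j→r1 n→r2 u→r1 — no edge inside a register ⇒ χ ≤ 3
  χ = 3

Answer: 3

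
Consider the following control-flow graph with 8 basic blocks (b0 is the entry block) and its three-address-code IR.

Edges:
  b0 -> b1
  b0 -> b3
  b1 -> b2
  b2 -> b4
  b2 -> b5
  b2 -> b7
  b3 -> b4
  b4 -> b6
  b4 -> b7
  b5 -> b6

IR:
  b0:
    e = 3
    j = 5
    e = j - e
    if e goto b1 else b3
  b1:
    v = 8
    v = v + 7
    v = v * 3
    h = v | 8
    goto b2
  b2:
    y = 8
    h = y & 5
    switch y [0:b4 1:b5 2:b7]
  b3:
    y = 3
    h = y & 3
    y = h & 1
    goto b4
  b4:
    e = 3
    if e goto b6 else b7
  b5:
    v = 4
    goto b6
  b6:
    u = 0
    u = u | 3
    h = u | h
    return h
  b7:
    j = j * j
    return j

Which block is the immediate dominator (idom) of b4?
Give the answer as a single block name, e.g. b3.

Answer: b0

Derivation:
idom tree: b1←b0 b2←b1 b3←b0 b4←b0 b5←b2 b6←b0 b7←b0
Join-block Dom:
  b4: preds {b2,b3}: {b0,b1,b2} ∩ {b0,b3} = {b0}; idom=b0
  b6: preds {b4,b5}: {b0,b4} ∩ {b0,b1,b2,b5} = {b0}; idom=b0
  b7: preds {b2,b4}: {b0,b1,b2} ∩ {b0,b4} = {b0}; idom=b0

idom(b4) = b0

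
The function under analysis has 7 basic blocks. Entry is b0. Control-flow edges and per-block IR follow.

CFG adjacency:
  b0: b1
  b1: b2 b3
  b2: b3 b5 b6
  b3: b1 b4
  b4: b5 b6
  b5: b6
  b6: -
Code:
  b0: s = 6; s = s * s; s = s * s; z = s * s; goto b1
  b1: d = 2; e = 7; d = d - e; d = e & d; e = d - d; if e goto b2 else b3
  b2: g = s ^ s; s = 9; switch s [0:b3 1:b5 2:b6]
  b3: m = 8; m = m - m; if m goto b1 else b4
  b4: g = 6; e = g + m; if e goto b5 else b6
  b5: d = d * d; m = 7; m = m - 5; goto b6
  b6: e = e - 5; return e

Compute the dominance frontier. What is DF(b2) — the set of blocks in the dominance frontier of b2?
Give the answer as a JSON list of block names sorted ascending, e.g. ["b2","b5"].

Answer: ["b3", "b5", "b6"]

Analysis:
idom tree: b1←b0 b2←b1 b3←b1 b4←b3 b5←b1 b6←b1
Join-block Dom:
  b1: preds {b0,b3}: {b0} ∩ {b0,b1,b3} = {b0}; idom=b0
  b3: preds {b1,b2}: {b0,b1} ∩ {b0,b1,b2} = {b0,b1}; idom=b1
  b5: preds {b2,b4}: {b0,b1,b2} ∩ {b0,b1,b3,b4} = {b0,b1}; idom=b1
  b6: preds {b2,b4,b5}: {b0,b1,b2} ∩ {b0,b1,b3,b4} ∩ {b0,b1,b5} = {b0,b1}; idom=b1

DF derivation:
  b1←b0: walk · to b0
  b1←b3: walk b3→b1 to b0
  b3←b1: walk · to b1
  b3←b2: walk b2 to b1
  b5←b2: walk b2 to b1
  b5←b4: walk b4→b3 to b1
  b6←b2: walk b2 to b1
  b6←b4: walk b4→b3 to b1
  b6←b5: walk b5 to b1
  DF(b0)=∅
  DF(b1)={b1}
  DF(b2)={b3,b5,b6}
  DF(b3)={b1,b5,b6}
  DF(b4)={b5,b6}
  DF(b5)={b6}
  DF(b6)=∅

DF(b2) = ["b3", "b5", "b6"]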